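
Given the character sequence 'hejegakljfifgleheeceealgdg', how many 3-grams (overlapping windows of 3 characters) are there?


String 'hejegakljfifgleheeceealgdg' has length L = 26.
Number of overlapping n-grams = L - n + 1
Substituting: 26 - 3 + 1 = 24

24


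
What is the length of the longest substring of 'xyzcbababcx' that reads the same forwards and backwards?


Scanning 'xyzcbababcx' for palindromic substrings.
Substring at positions 3-9: 'cbababc'.
Check: reverse('cbababc') = 'cbababc' -> palindrome confirmed.
Neighbouring characters ('z' / 'x') break symmetry, so it cannot extend further.
No longer palindromic substring exists; longest length = 7

7


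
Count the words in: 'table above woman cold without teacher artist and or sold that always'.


Counting words by splitting on spaces:
  Word 1: 'table'
  Word 2: 'above'
  Word 3: 'woman'
  Word 4: 'cold'
  Word 5: 'without'
  Word 6: 'teacher'
  Word 7: 'artist'
  Word 8: 'and'
  Word 9: 'or'
  Word 10: 'sold'
  Word 11: 'that'
  Word 12: 'always'
Total words: 12

12


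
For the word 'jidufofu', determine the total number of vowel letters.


Scanning each character of 'jidufofu':
  Position 1: 'j' -> consonant (running count: 0)
  Position 2: 'i' -> vowel (running count: 1)
  Position 3: 'd' -> consonant (running count: 1)
  Position 4: 'u' -> vowel (running count: 2)
  Position 5: 'f' -> consonant (running count: 2)
  Position 6: 'o' -> vowel (running count: 3)
  Position 7: 'f' -> consonant (running count: 3)
  Position 8: 'u' -> vowel (running count: 4)
Total vowels: 4

4


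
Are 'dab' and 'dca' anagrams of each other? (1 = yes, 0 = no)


Sort characters of 'dab': 'abd'
Sort characters of 'dca': 'acd'
Sorted forms differ -> they are NOT anagrams
Result: 0

0


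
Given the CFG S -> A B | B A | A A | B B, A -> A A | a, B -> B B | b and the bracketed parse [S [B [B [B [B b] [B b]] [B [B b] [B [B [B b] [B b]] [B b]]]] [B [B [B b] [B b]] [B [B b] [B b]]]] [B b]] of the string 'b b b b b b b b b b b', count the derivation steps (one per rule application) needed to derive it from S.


Every bracketed nonterminal node [X ...] in the tree is produced by exactly one rule application.
Reading the tree off as a leftmost derivation:
  Step 1: S  =>  B B   (applied S -> B B)
  Step 2: B B  =>  B B B   (applied B -> B B)
  Step 3: B B B  =>  B B B B   (applied B -> B B)
  Step 4: B B B B  =>  B B B B B   (applied B -> B B)
  Step 5: B B B B B  =>  b B B B B   (applied B -> b)
  Step 6: b B B B B  =>  b b B B B   (applied B -> b)
  Step 7: b b B B B  =>  b b B B B B   (applied B -> B B)
  Step 8: b b B B B B  =>  b b b B B B   (applied B -> b)
  Step 9: b b b B B B  =>  b b b B B B B   (applied B -> B B)
  Step 10: b b b B B B B  =>  b b b B B B B B   (applied B -> B B)
  Step 11: b b b B B B B B  =>  b b b b B B B B   (applied B -> b)
  Step 12: b b b b B B B B  =>  b b b b b B B B   (applied B -> b)
  Step 13: b b b b b B B B  =>  b b b b b b B B   (applied B -> b)
  Step 14: b b b b b b B B  =>  b b b b b b B B B   (applied B -> B B)
  Step 15: b b b b b b B B B  =>  b b b b b b B B B B   (applied B -> B B)
  Step 16: b b b b b b B B B B  =>  b b b b b b b B B B   (applied B -> b)
  Step 17: b b b b b b b B B B  =>  b b b b b b b b B B   (applied B -> b)
  Step 18: b b b b b b b b B B  =>  b b b b b b b b B B B   (applied B -> B B)
  Step 19: b b b b b b b b B B B  =>  b b b b b b b b b B B   (applied B -> b)
  Step 20: b b b b b b b b b B B  =>  b b b b b b b b b b B   (applied B -> b)
  Step 21: b b b b b b b b b b B  =>  b b b b b b b b b b b   (applied B -> b)
Final yield: b b b b b b b b b b b
Total rewrite steps: 21

21


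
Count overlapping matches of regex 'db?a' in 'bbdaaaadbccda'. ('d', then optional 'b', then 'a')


Pattern: db?a means 'd', then optional 'b', then 'a'.
Scanning 'bbdaaaadbccda' position-by-position:
  Pos 0: window 'bbd' -> no
  Pos 1: window 'bda' -> no
  Pos 2: window 'daa' -> MATCH
  Pos 3: window 'aaa' -> no
  Pos 4: window 'aaa' -> no
  Pos 5: window 'aad' -> no
  Pos 6: window 'adb' -> no
  Pos 7: window 'dbc' -> no
  Pos 8: window 'bcc' -> no
  Pos 9: window 'ccd' -> no
  Pos 10: window 'cda' -> no
  Pos 11: window 'da' -> MATCH
  Pos 12: window 'a' -> no
Total matches: 2

2


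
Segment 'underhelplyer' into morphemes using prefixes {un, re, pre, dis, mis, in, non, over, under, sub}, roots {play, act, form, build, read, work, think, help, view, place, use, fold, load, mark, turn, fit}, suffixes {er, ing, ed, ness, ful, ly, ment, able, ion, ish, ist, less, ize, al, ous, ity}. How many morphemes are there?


Segmenting 'underhelplyer' against the inventory:
  'under' -> prefix (morpheme 1)
  'help' -> root (morpheme 2)
  'ly' -> suffix (morpheme 3)
  'er' -> suffix (morpheme 4)
Total morphemes: 4

4


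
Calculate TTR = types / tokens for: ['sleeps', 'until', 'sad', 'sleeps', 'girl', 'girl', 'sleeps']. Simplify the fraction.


Tokens: 7
Unique types: ('girl', 'sad', 'sleeps', 'until') = 4
TTR = 4/7
Already in lowest terms.

4/7


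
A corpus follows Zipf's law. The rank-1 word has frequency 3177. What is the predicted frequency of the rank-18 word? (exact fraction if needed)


Zipf's law: freq(rank) = f1 / rank
f1 = 3177, rank = 18
freq = 3177 / 18
GCD(3177, 18) = 9
Simplified: 353/2

353/2


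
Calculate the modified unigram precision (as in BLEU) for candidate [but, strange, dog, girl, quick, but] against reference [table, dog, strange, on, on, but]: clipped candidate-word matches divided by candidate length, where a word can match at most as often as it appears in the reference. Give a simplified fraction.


Reference word counts: {'but': 1, 'dog': 1, 'on': 2, 'strange': 1, 'table': 1}
Checking each candidate word (with clipping):
  'but' -> in reference (ref count 1, used 1/1) -> match (matches: 1)
  'strange' -> in reference (ref count 1, used 1/1) -> match (matches: 2)
  'dog' -> in reference (ref count 1, used 1/1) -> match (matches: 3)
  'girl' -> not in reference -> no match (matches: 3)
  'quick' -> not in reference -> no match (matches: 3)
  'but' -> ref count 1 already used up (1/1) -> clipped, no match (matches: 3)
Clipped matches: 3, Candidate length: 6
Precision = 3/6 = 1/2

1/2


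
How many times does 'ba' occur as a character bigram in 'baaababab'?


Scanning 'baaababab' for bigram 'ba':
  Position 0: 'ba' -> MATCH
  Position 1: 'aa' -> no
  Position 2: 'aa' -> no
  Position 3: 'ab' -> no
  Position 4: 'ba' -> MATCH
  Position 5: 'ab' -> no
  Position 6: 'ba' -> MATCH
  Position 7: 'ab' -> no
Total matches: 3

3


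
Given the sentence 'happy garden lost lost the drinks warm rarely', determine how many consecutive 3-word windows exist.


Word trigrams from [8] words:
  Trigram 1: (happy garden lost)
  Trigram 2: (garden lost lost)
  Trigram 3: (lost lost the)
  Trigram 4: (lost the drinks)
  Trigram 5: (the drinks warm)
  Trigram 6: (drinks warm rarely)
Total word trigrams: 8 - 2 = 6

6


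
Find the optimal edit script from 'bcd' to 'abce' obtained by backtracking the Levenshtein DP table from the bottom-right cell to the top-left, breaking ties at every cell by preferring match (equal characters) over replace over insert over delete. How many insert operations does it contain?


Edit distance = 2. Backtracking from cell (3, 4) with preference match > replace > insert > delete,
then listing the resulting alignment 'bcd' -> 'abce' left to right:
  Step 1: insert 'a' [insertion #1]
  Step 2: keep 'b'
  Step 3: keep 'c'
  Step 4: replace d->e
Total insertions: 1

1


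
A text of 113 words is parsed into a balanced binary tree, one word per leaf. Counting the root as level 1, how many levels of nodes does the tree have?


In a balanced binary tree with n leaves the deepest leaf is ceil(log2(n)) edges below the root,
so counting node levels inclusive of root and leaves gives ceil(log2(n)) + 1 levels.
log2(113) = 6.8202
ceil(6.8202) = 7
levels = 7 + 1 = 8

8


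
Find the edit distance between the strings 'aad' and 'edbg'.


Building DP table for s1='aad' (len 3) and s2='edbg' (len 4):
       e  d  b  g
    0  1  2  3  4
  a 1  1  2  3  4
  a 2  2  2  3  4
  d 3  3  2  3  4
Edit distance = dp[3][4] = 4

4


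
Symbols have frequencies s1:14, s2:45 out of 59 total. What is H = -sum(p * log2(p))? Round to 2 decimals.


Computing entropy H = -sum(p_i * log2(p_i)):
  s1: p = 14/59 = 0.2373, -p*log2(p) = 0.4924
  s2: p = 45/59 = 0.7627, -p*log2(p) = 0.2981
H = sum of terms = 0.7905
Rounded to 2 decimals: 0.79

0.79


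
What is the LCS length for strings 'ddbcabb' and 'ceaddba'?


DP table for LCS of 'ddbcabb' and 'ceaddba':
       c  e  a  d  d  b  a
    0  0  0  0  0  0  0  0
  d 0  0  0  0  1  1  1  1
  d 0  0  0  0  1  2  2  2
  b 0  0  0  0  1  2  3  3
  c 0  1  1  1  1  2  3  3
  a 0  1  1  2  2  2  3  4
  b 0  1  1  2  2  2  3  4
  b 0  1  1  2  2  2  3  4
LCS: 'ddba'
LCS length = 4

4


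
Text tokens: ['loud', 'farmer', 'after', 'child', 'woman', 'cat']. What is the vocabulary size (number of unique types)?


Listing all tokens and tracking unique types:
  Token 1: 'loud' -> NEW (unique so far: 1)
  Token 2: 'farmer' -> NEW (unique so far: 2)
  Token 3: 'after' -> NEW (unique so far: 3)
  Token 4: 'child' -> NEW (unique so far: 4)
  Token 5: 'woman' -> NEW (unique so far: 5)
  Token 6: 'cat' -> NEW (unique so far: 6)
Unique types: ('after', 'cat', 'child', 'farmer', 'loud', 'woman')
Vocabulary size: 6

6


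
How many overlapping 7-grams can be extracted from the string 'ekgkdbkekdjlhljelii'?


String 'ekgkdbkekdjlhljelii' has length L = 19.
Number of overlapping n-grams = L - n + 1
Substituting: 19 - 7 + 1 = 13

13


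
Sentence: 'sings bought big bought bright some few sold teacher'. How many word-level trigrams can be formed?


Word trigrams from [9] words:
  Trigram 1: (sings bought big)
  Trigram 2: (bought big bought)
  Trigram 3: (big bought bright)
  Trigram 4: (bought bright some)
  Trigram 5: (bright some few)
  Trigram 6: (some few sold)
  Trigram 7: (few sold teacher)
Total word trigrams: 9 - 2 = 7

7


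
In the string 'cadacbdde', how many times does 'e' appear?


Scanning 'cadacbdde' for 'e':
  Position 8: 'e' -> MATCH (count: 1)
Total occurrences of 'e': 1

1


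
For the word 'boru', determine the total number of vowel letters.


Scanning each character of 'boru':
  Position 1: 'b' -> consonant (running count: 0)
  Position 2: 'o' -> vowel (running count: 1)
  Position 3: 'r' -> consonant (running count: 1)
  Position 4: 'u' -> vowel (running count: 2)
Total vowels: 2

2


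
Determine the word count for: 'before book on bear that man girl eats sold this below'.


Counting words by splitting on spaces:
  Word 1: 'before'
  Word 2: 'book'
  Word 3: 'on'
  Word 4: 'bear'
  Word 5: 'that'
  Word 6: 'man'
  Word 7: 'girl'
  Word 8: 'eats'
  Word 9: 'sold'
  Word 10: 'this'
  Word 11: 'below'
Total words: 11

11


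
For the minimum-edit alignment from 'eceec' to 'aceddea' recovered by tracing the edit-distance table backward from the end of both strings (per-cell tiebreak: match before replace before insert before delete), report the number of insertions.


Edit distance = 4. Backtracking from cell (5, 7) with preference match > replace > insert > delete,
then listing the resulting alignment 'eceec' -> 'aceddea' left to right:
  Step 1: replace e->a
  Step 2: keep 'c'
  Step 3: keep 'e'
  Step 4: insert 'd' [insertion #1]
  Step 5: insert 'd' [insertion #2]
  Step 6: keep 'e'
  Step 7: replace c->a
Total insertions: 2

2


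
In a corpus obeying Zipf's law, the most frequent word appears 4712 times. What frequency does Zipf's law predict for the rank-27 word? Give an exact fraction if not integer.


Zipf's law: freq(rank) = f1 / rank
f1 = 4712, rank = 27
freq = 4712 / 27
GCD(4712, 27) = 1
Simplified: 4712/27

4712/27


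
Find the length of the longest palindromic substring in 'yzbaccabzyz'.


Scanning 'yzbaccabzyz' for palindromic substrings.
Substring at positions 0-9: 'yzbaccabzy'.
Check: reverse('yzbaccabzy') = 'yzbaccabzy' -> palindrome confirmed.
Neighbouring characters ('-' / 'z') break symmetry, so it cannot extend further.
No longer palindromic substring exists; longest length = 10

10


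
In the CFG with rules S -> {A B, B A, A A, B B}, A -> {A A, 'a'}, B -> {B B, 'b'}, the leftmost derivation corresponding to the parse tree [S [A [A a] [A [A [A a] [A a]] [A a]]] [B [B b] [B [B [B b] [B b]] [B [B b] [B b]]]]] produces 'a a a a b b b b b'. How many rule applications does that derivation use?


Every bracketed nonterminal node [X ...] in the tree is produced by exactly one rule application.
Reading the tree off as a leftmost derivation:
  Step 1: S  =>  A B   (applied S -> A B)
  Step 2: A B  =>  A A B   (applied A -> A A)
  Step 3: A A B  =>  a A B   (applied A -> a)
  Step 4: a A B  =>  a A A B   (applied A -> A A)
  Step 5: a A A B  =>  a A A A B   (applied A -> A A)
  Step 6: a A A A B  =>  a a A A B   (applied A -> a)
  Step 7: a a A A B  =>  a a a A B   (applied A -> a)
  Step 8: a a a A B  =>  a a a a B   (applied A -> a)
  Step 9: a a a a B  =>  a a a a B B   (applied B -> B B)
  Step 10: a a a a B B  =>  a a a a b B   (applied B -> b)
  Step 11: a a a a b B  =>  a a a a b B B   (applied B -> B B)
  Step 12: a a a a b B B  =>  a a a a b B B B   (applied B -> B B)
  Step 13: a a a a b B B B  =>  a a a a b b B B   (applied B -> b)
  Step 14: a a a a b b B B  =>  a a a a b b b B   (applied B -> b)
  Step 15: a a a a b b b B  =>  a a a a b b b B B   (applied B -> B B)
  Step 16: a a a a b b b B B  =>  a a a a b b b b B   (applied B -> b)
  Step 17: a a a a b b b b B  =>  a a a a b b b b b   (applied B -> b)
Final yield: a a a a b b b b b
Total rewrite steps: 17

17


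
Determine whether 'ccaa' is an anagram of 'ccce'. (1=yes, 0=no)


Sort characters of 'ccaa': 'aacc'
Sort characters of 'ccce': 'ccce'
Sorted forms differ -> they are NOT anagrams
Result: 0

0


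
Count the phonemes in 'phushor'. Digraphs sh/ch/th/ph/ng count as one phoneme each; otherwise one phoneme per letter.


Parsing 'phushor' greedily, digraphs first:
  'ph' -> digraph (1 consonant phoneme) (phonemes so far: 1)
  'u' -> vowel phoneme (phonemes so far: 2)
  'sh' -> digraph (1 consonant phoneme) (phonemes so far: 3)
  'o' -> vowel phoneme (phonemes so far: 4)
  'r' -> consonant phoneme (phonemes so far: 5)
Total phonemes: 5

5


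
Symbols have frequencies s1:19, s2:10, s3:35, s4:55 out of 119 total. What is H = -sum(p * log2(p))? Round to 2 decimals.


Computing entropy H = -sum(p_i * log2(p_i)):
  s1: p = 19/119 = 0.1597, -p*log2(p) = 0.4226
  s2: p = 10/119 = 0.0840, -p*log2(p) = 0.3002
  s3: p = 35/119 = 0.2941, -p*log2(p) = 0.5193
  s4: p = 55/119 = 0.4622, -p*log2(p) = 0.5146
H = sum of terms = 1.7567
Rounded to 2 decimals: 1.76

1.76


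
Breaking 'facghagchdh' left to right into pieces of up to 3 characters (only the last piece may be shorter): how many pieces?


'facghagchdh' has 11 characters.
Chunking with max size 3:
  Chunk 1: 'fac' (positions 0-2)
  Chunk 2: 'gha' (positions 3-5)
  Chunk 3: 'gch' (positions 6-8)
  Chunk 4: 'dh' (positions 9-10)
Total chunks: ceil(11 / 3) = 4

4


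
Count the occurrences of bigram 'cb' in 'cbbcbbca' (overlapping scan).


Scanning 'cbbcbbca' for bigram 'cb':
  Position 0: 'cb' -> MATCH
  Position 1: 'bb' -> no
  Position 2: 'bc' -> no
  Position 3: 'cb' -> MATCH
  Position 4: 'bb' -> no
  Position 5: 'bc' -> no
  Position 6: 'ca' -> no
Total matches: 2

2


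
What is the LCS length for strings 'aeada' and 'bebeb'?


DP table for LCS of 'aeada' and 'bebeb':
       b  e  b  e  b
    0  0  0  0  0  0
  a 0  0  0  0  0  0
  e 0  0  1  1  1  1
  a 0  0  1  1  1  1
  d 0  0  1  1  1  1
  a 0  0  1  1  1  1
LCS: 'e'
LCS length = 1

1


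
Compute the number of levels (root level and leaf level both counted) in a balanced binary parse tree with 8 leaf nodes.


In a balanced binary tree with n leaves the deepest leaf is ceil(log2(n)) edges below the root,
so counting node levels inclusive of root and leaves gives ceil(log2(n)) + 1 levels.
log2(8) = 3.0000
ceil(3.0000) = 3
levels = 3 + 1 = 4

4


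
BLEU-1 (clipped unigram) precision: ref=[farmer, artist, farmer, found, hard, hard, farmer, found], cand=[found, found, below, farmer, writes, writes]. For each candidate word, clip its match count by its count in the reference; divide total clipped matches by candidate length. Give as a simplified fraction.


Reference word counts: {'artist': 1, 'farmer': 3, 'found': 2, 'hard': 2}
Checking each candidate word (with clipping):
  'found' -> in reference (ref count 2, used 1/2) -> match (matches: 1)
  'found' -> in reference (ref count 2, used 2/2) -> match (matches: 2)
  'below' -> not in reference -> no match (matches: 2)
  'farmer' -> in reference (ref count 3, used 1/3) -> match (matches: 3)
  'writes' -> not in reference -> no match (matches: 3)
  'writes' -> not in reference -> no match (matches: 3)
Clipped matches: 3, Candidate length: 6
Precision = 3/6 = 1/2

1/2


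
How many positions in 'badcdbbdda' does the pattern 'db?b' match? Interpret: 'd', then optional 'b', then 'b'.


Pattern: db?b means 'd', then optional 'b', then 'b'.
Scanning 'badcdbbdda' position-by-position:
  Pos 0: window 'bad' -> no
  Pos 1: window 'adc' -> no
  Pos 2: window 'dcd' -> no
  Pos 3: window 'cdb' -> no
  Pos 4: window 'dbb' -> MATCH
  Pos 5: window 'bbd' -> no
  Pos 6: window 'bdd' -> no
  Pos 7: window 'dda' -> no
  Pos 8: window 'da' -> no
  Pos 9: window 'a' -> no
Total matches: 1

1


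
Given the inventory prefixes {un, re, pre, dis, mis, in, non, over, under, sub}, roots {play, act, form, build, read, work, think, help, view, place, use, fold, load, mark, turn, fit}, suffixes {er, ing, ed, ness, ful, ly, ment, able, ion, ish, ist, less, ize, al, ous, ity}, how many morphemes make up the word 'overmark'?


Segmenting 'overmark' against the inventory:
  'over' -> prefix (morpheme 1)
  'mark' -> root (morpheme 2)
Total morphemes: 2

2


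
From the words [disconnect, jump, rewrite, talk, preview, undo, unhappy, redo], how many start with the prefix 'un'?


Checking each word for prefix 'un':
  'disconnect' -> no (count: 0)
  'jump' -> no (count: 0)
  'rewrite' -> no (count: 0)
  'talk' -> no (count: 0)
  'preview' -> no (count: 0)
  'undo' -> YES, starts with 'un' (count: 1)
  'unhappy' -> YES, starts with 'un' (count: 2)
  'redo' -> no (count: 2)
Total with prefix 'un': 2

2


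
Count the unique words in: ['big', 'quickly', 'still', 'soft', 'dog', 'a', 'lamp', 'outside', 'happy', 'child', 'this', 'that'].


Listing all tokens and tracking unique types:
  Token 1: 'big' -> NEW (unique so far: 1)
  Token 2: 'quickly' -> NEW (unique so far: 2)
  Token 3: 'still' -> NEW (unique so far: 3)
  Token 4: 'soft' -> NEW (unique so far: 4)
  Token 5: 'dog' -> NEW (unique so far: 5)
  Token 6: 'a' -> NEW (unique so far: 6)
  Token 7: 'lamp' -> NEW (unique so far: 7)
  Token 8: 'outside' -> NEW (unique so far: 8)
  Token 9: 'happy' -> NEW (unique so far: 9)
  Token 10: 'child' -> NEW (unique so far: 10)
  Token 11: 'this' -> NEW (unique so far: 11)
  Token 12: 'that' -> NEW (unique so far: 12)
Unique types: ('a', 'big', 'child', 'dog', 'happy', 'lamp', 'outside', 'quickly', 'soft', 'still', 'that', 'this')
Vocabulary size: 12

12


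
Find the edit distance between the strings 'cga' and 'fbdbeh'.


Building DP table for s1='cga' (len 3) and s2='fbdbeh' (len 6):
       f  b  d  b  e  h
    0  1  2  3  4  5  6
  c 1  1  2  3  4  5  6
  g 2  2  2  3  4  5  6
  a 3  3  3  3  4  5  6
Edit distance = dp[3][6] = 6

6


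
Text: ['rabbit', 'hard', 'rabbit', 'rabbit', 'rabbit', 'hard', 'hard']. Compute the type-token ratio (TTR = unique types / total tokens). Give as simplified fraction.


Tokens: 7
Unique types: ('hard', 'rabbit') = 2
TTR = 2/7
Already in lowest terms.

2/7


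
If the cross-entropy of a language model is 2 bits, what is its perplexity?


Perplexity formula: PP = 2^H
H = 2
PP = 2^2
Steps: 2^1 = 2, 2^2 = 4
PP = 4

4


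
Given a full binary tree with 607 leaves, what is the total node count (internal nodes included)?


Leaf nodes (terminals): 607
Internal nodes = n - 1 = 607 - 1 = 606
Total = leaves + internal = 607 + 606 = 1213

1213


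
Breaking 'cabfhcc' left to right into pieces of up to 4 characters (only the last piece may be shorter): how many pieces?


'cabfhcc' has 7 characters.
Chunking with max size 4:
  Chunk 1: 'cabf' (positions 0-3)
  Chunk 2: 'hcc' (positions 4-6)
Total chunks: ceil(7 / 4) = 2

2


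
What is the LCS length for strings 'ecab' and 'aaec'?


DP table for LCS of 'ecab' and 'aaec':
       a  a  e  c
    0  0  0  0  0
  e 0  0  0  1  1
  c 0  0  0  1  2
  a 0  1  1  1  2
  b 0  1  1  1  2
LCS: 'ec'
LCS length = 2

2


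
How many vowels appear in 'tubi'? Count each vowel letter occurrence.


Scanning each character of 'tubi':
  Position 1: 't' -> consonant (running count: 0)
  Position 2: 'u' -> vowel (running count: 1)
  Position 3: 'b' -> consonant (running count: 1)
  Position 4: 'i' -> vowel (running count: 2)
Total vowels: 2

2


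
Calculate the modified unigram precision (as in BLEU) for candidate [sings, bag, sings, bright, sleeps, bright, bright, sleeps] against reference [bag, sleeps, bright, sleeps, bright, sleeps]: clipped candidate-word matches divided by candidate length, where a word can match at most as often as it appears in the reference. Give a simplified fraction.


Reference word counts: {'bag': 1, 'bright': 2, 'sleeps': 3}
Checking each candidate word (with clipping):
  'sings' -> not in reference -> no match (matches: 0)
  'bag' -> in reference (ref count 1, used 1/1) -> match (matches: 1)
  'sings' -> not in reference -> no match (matches: 1)
  'bright' -> in reference (ref count 2, used 1/2) -> match (matches: 2)
  'sleeps' -> in reference (ref count 3, used 1/3) -> match (matches: 3)
  'bright' -> in reference (ref count 2, used 2/2) -> match (matches: 4)
  'bright' -> ref count 2 already used up (2/2) -> clipped, no match (matches: 4)
  'sleeps' -> in reference (ref count 3, used 2/3) -> match (matches: 5)
Clipped matches: 5, Candidate length: 8
Precision = 5/8

5/8


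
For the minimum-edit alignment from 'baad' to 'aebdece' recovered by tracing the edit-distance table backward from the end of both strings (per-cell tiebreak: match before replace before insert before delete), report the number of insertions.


Edit distance = 6. Backtracking from cell (4, 7) with preference match > replace > insert > delete,
then listing the resulting alignment 'baad' -> 'aebdece' left to right:
  Step 1: insert 'a' [insertion #1]
  Step 2: insert 'e' [insertion #2]
  Step 3: keep 'b'
  Step 4: insert 'd' [insertion #3]
  Step 5: replace a->e
  Step 6: replace a->c
  Step 7: replace d->e
Total insertions: 3

3


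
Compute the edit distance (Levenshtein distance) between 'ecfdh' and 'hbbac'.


Building DP table for s1='ecfdh' (len 5) and s2='hbbac' (len 5):
       h  b  b  a  c
    0  1  2  3  4  5
  e 1  1  2  3  4  5
  c 2  2  2  3  4  4
  f 3  3  3  3  4  5
  d 4  4  4  4  4  5
  h 5  4  5  5  5  5
Edit distance = dp[5][5] = 5

5


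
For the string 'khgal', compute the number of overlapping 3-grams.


String 'khgal' has length L = 5.
Number of overlapping n-grams = L - n + 1
Substituting: 5 - 3 + 1 = 3

3


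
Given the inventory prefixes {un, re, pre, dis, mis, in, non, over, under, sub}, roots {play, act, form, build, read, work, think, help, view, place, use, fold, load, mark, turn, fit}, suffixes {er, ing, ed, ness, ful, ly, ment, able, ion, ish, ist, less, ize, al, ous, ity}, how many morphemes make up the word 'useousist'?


Segmenting 'useousist' against the inventory:
  'use' -> root (morpheme 1)
  'ous' -> suffix (morpheme 2)
  'ist' -> suffix (morpheme 3)
Total morphemes: 3

3


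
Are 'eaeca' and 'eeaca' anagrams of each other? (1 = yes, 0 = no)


Sort characters of 'eaeca': 'aacee'
Sort characters of 'eeaca': 'aacee'
Sorted forms match -> they ARE anagrams
Result: 1

1


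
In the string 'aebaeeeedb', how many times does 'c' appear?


Scanning 'aebaeeeedb' for 'c':
  No matches found.
Total occurrences of 'c': 0

0


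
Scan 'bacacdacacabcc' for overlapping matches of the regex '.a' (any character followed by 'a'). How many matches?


Pattern: .a means any character followed by 'a'.
Scanning 'bacacdacacabcc' position-by-position:
  Pos 0: window 'ba' -> MATCH
  Pos 1: window 'ac' -> no
  Pos 2: window 'ca' -> MATCH
  Pos 3: window 'ac' -> no
  Pos 4: window 'cd' -> no
  Pos 5: window 'da' -> MATCH
  Pos 6: window 'ac' -> no
  Pos 7: window 'ca' -> MATCH
  Pos 8: window 'ac' -> no
  Pos 9: window 'ca' -> MATCH
  Pos 10: window 'ab' -> no
  Pos 11: window 'bc' -> no
  Pos 12: window 'cc' -> no
  Pos 13: window 'c' -> no
Total matches: 5

5


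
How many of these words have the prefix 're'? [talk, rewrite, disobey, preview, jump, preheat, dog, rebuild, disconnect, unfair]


Checking each word for prefix 're':
  'talk' -> no (count: 0)
  'rewrite' -> YES, starts with 're' (count: 1)
  'disobey' -> no (count: 1)
  'preview' -> no (count: 1)
  'jump' -> no (count: 1)
  'preheat' -> no (count: 1)
  'dog' -> no (count: 1)
  'rebuild' -> YES, starts with 're' (count: 2)
  'disconnect' -> no (count: 2)
  'unfair' -> no (count: 2)
Total with prefix 're': 2

2


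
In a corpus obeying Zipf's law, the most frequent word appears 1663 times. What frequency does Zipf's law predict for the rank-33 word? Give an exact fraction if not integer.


Zipf's law: freq(rank) = f1 / rank
f1 = 1663, rank = 33
freq = 1663 / 33
GCD(1663, 33) = 1
Simplified: 1663/33

1663/33


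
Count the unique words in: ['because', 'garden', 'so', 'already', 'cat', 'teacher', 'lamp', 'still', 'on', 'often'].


Listing all tokens and tracking unique types:
  Token 1: 'because' -> NEW (unique so far: 1)
  Token 2: 'garden' -> NEW (unique so far: 2)
  Token 3: 'so' -> NEW (unique so far: 3)
  Token 4: 'already' -> NEW (unique so far: 4)
  Token 5: 'cat' -> NEW (unique so far: 5)
  Token 6: 'teacher' -> NEW (unique so far: 6)
  Token 7: 'lamp' -> NEW (unique so far: 7)
  Token 8: 'still' -> NEW (unique so far: 8)
  Token 9: 'on' -> NEW (unique so far: 9)
  Token 10: 'often' -> NEW (unique so far: 10)
Unique types: ('already', 'because', 'cat', 'garden', 'lamp', 'often', 'on', 'so', 'still', 'teacher')
Vocabulary size: 10

10


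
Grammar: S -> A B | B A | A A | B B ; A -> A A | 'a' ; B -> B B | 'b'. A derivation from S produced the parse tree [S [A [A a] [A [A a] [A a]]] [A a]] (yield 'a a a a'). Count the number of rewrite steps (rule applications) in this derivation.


Every bracketed nonterminal node [X ...] in the tree is produced by exactly one rule application.
Reading the tree off as a leftmost derivation:
  Step 1: S  =>  A A   (applied S -> A A)
  Step 2: A A  =>  A A A   (applied A -> A A)
  Step 3: A A A  =>  a A A   (applied A -> a)
  Step 4: a A A  =>  a A A A   (applied A -> A A)
  Step 5: a A A A  =>  a a A A   (applied A -> a)
  Step 6: a a A A  =>  a a a A   (applied A -> a)
  Step 7: a a a A  =>  a a a a   (applied A -> a)
Final yield: a a a a
Total rewrite steps: 7

7


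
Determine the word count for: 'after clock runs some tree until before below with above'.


Counting words by splitting on spaces:
  Word 1: 'after'
  Word 2: 'clock'
  Word 3: 'runs'
  Word 4: 'some'
  Word 5: 'tree'
  Word 6: 'until'
  Word 7: 'before'
  Word 8: 'below'
  Word 9: 'with'
  Word 10: 'above'
Total words: 10

10


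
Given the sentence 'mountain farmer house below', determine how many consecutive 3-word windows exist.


Word trigrams from [4] words:
  Trigram 1: (mountain farmer house)
  Trigram 2: (farmer house below)
Total word trigrams: 4 - 2 = 2

2


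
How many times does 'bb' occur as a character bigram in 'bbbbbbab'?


Scanning 'bbbbbbab' for bigram 'bb':
  Position 0: 'bb' -> MATCH
  Position 1: 'bb' -> MATCH
  Position 2: 'bb' -> MATCH
  Position 3: 'bb' -> MATCH
  Position 4: 'bb' -> MATCH
  Position 5: 'ba' -> no
  Position 6: 'ab' -> no
Total matches: 5

5


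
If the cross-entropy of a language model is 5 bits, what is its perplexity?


Perplexity formula: PP = 2^H
H = 5
PP = 2^5
Steps: 2^1 = 2, 2^2 = 4, 2^3 = 8, 2^4 = 16, 2^5 = 32
PP = 32

32


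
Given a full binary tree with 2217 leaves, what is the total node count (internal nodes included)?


Leaf nodes (terminals): 2217
Internal nodes = n - 1 = 2217 - 1 = 2216
Total = leaves + internal = 2217 + 2216 = 4433

4433


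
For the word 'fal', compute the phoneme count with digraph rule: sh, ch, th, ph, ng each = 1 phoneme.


Parsing 'fal' greedily, digraphs first:
  'f' -> consonant phoneme (phonemes so far: 1)
  'a' -> vowel phoneme (phonemes so far: 2)
  'l' -> consonant phoneme (phonemes so far: 3)
Total phonemes: 3

3


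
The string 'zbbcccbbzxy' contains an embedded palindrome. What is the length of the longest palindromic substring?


Scanning 'zbbcccbbzxy' for palindromic substrings.
Substring at positions 0-8: 'zbbcccbbz'.
Check: reverse('zbbcccbbz') = 'zbbcccbbz' -> palindrome confirmed.
Neighbouring characters ('-' / 'x') break symmetry, so it cannot extend further.
No longer palindromic substring exists; longest length = 9

9


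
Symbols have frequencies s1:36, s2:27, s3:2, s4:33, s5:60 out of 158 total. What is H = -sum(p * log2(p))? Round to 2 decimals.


Computing entropy H = -sum(p_i * log2(p_i)):
  s1: p = 36/158 = 0.2278, -p*log2(p) = 0.4862
  s2: p = 27/158 = 0.1709, -p*log2(p) = 0.4356
  s3: p = 2/158 = 0.0127, -p*log2(p) = 0.0798
  s4: p = 33/158 = 0.2089, -p*log2(p) = 0.4719
  s5: p = 60/158 = 0.3797, -p*log2(p) = 0.5305
H = sum of terms = 2.0040
Rounded to 2 decimals: 2.00

2.00


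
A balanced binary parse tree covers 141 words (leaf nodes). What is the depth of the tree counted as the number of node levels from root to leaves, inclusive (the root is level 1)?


In a balanced binary tree with n leaves the deepest leaf is ceil(log2(n)) edges below the root,
so counting node levels inclusive of root and leaves gives ceil(log2(n)) + 1 levels.
log2(141) = 7.1396
ceil(7.1396) = 8
levels = 8 + 1 = 9

9


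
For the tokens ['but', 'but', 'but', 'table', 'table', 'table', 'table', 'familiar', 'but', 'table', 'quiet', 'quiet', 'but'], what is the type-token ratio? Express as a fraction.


Tokens: 13
Unique types: ('but', 'familiar', 'quiet', 'table') = 4
TTR = 4/13
Already in lowest terms.

4/13


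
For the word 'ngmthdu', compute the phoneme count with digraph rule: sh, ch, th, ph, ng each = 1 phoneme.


Parsing 'ngmthdu' greedily, digraphs first:
  'ng' -> digraph (1 consonant phoneme) (phonemes so far: 1)
  'm' -> consonant phoneme (phonemes so far: 2)
  'th' -> digraph (1 consonant phoneme) (phonemes so far: 3)
  'd' -> consonant phoneme (phonemes so far: 4)
  'u' -> vowel phoneme (phonemes so far: 5)
Total phonemes: 5

5


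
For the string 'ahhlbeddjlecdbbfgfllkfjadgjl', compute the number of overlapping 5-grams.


String 'ahhlbeddjlecdbbfgfllkfjadgjl' has length L = 28.
Number of overlapping n-grams = L - n + 1
Substituting: 28 - 5 + 1 = 24

24


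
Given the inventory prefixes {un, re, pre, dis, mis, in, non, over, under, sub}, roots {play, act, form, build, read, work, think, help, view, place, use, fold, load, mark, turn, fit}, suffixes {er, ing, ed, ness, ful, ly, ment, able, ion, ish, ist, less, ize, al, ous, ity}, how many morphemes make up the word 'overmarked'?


Segmenting 'overmarked' against the inventory:
  'over' -> prefix (morpheme 1)
  'mark' -> root (morpheme 2)
  'ed' -> suffix (morpheme 3)
Total morphemes: 3

3


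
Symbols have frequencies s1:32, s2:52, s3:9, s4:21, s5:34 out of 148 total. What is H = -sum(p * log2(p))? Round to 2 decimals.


Computing entropy H = -sum(p_i * log2(p_i)):
  s1: p = 32/148 = 0.2162, -p*log2(p) = 0.4777
  s2: p = 52/148 = 0.3514, -p*log2(p) = 0.5302
  s3: p = 9/148 = 0.0608, -p*log2(p) = 0.2456
  s4: p = 21/148 = 0.1419, -p*log2(p) = 0.3997
  s5: p = 34/148 = 0.2297, -p*log2(p) = 0.4875
H = sum of terms = 2.1407
Rounded to 2 decimals: 2.14

2.14


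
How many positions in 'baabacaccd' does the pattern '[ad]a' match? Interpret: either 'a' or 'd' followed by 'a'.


Pattern: [ad]a means either 'a' or 'd' followed by 'a'.
Scanning 'baabacaccd' position-by-position:
  Pos 0: window 'ba' -> no
  Pos 1: window 'aa' -> MATCH
  Pos 2: window 'ab' -> no
  Pos 3: window 'ba' -> no
  Pos 4: window 'ac' -> no
  Pos 5: window 'ca' -> no
  Pos 6: window 'ac' -> no
  Pos 7: window 'cc' -> no
  Pos 8: window 'cd' -> no
  Pos 9: window 'd' -> no
Total matches: 1

1


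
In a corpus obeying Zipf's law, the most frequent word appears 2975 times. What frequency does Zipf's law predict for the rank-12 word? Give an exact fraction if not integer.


Zipf's law: freq(rank) = f1 / rank
f1 = 2975, rank = 12
freq = 2975 / 12
GCD(2975, 12) = 1
Simplified: 2975/12

2975/12


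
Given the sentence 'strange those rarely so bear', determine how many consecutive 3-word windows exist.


Word trigrams from [5] words:
  Trigram 1: (strange those rarely)
  Trigram 2: (those rarely so)
  Trigram 3: (rarely so bear)
Total word trigrams: 5 - 2 = 3

3


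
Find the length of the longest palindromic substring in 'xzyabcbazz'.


Scanning 'xzyabcbazz' for palindromic substrings.
Substring at positions 3-7: 'abcba'.
Check: reverse('abcba') = 'abcba' -> palindrome confirmed.
Neighbouring characters ('y' / 'z') break symmetry, so it cannot extend further.
No longer palindromic substring exists; longest length = 5

5


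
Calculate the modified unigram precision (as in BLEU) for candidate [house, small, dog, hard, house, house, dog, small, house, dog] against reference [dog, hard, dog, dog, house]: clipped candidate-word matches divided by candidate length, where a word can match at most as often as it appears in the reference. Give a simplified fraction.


Reference word counts: {'dog': 3, 'hard': 1, 'house': 1}
Checking each candidate word (with clipping):
  'house' -> in reference (ref count 1, used 1/1) -> match (matches: 1)
  'small' -> not in reference -> no match (matches: 1)
  'dog' -> in reference (ref count 3, used 1/3) -> match (matches: 2)
  'hard' -> in reference (ref count 1, used 1/1) -> match (matches: 3)
  'house' -> ref count 1 already used up (1/1) -> clipped, no match (matches: 3)
  'house' -> ref count 1 already used up (1/1) -> clipped, no match (matches: 3)
  'dog' -> in reference (ref count 3, used 2/3) -> match (matches: 4)
  'small' -> not in reference -> no match (matches: 4)
  'house' -> ref count 1 already used up (1/1) -> clipped, no match (matches: 4)
  'dog' -> in reference (ref count 3, used 3/3) -> match (matches: 5)
Clipped matches: 5, Candidate length: 10
Precision = 5/10 = 1/2

1/2


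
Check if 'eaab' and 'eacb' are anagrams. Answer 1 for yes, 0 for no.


Sort characters of 'eaab': 'aabe'
Sort characters of 'eacb': 'abce'
Sorted forms differ -> they are NOT anagrams
Result: 0

0


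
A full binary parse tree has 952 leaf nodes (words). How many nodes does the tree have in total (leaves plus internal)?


Leaf nodes (terminals): 952
Internal nodes = n - 1 = 952 - 1 = 951
Total = leaves + internal = 952 + 951 = 1903

1903


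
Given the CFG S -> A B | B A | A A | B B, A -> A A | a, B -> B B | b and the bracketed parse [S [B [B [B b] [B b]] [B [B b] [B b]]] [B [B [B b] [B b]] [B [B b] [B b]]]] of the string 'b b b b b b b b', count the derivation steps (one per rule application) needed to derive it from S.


Every bracketed nonterminal node [X ...] in the tree is produced by exactly one rule application.
Reading the tree off as a leftmost derivation:
  Step 1: S  =>  B B   (applied S -> B B)
  Step 2: B B  =>  B B B   (applied B -> B B)
  Step 3: B B B  =>  B B B B   (applied B -> B B)
  Step 4: B B B B  =>  b B B B   (applied B -> b)
  Step 5: b B B B  =>  b b B B   (applied B -> b)
  Step 6: b b B B  =>  b b B B B   (applied B -> B B)
  Step 7: b b B B B  =>  b b b B B   (applied B -> b)
  Step 8: b b b B B  =>  b b b b B   (applied B -> b)
  Step 9: b b b b B  =>  b b b b B B   (applied B -> B B)
  Step 10: b b b b B B  =>  b b b b B B B   (applied B -> B B)
  Step 11: b b b b B B B  =>  b b b b b B B   (applied B -> b)
  Step 12: b b b b b B B  =>  b b b b b b B   (applied B -> b)
  Step 13: b b b b b b B  =>  b b b b b b B B   (applied B -> B B)
  Step 14: b b b b b b B B  =>  b b b b b b b B   (applied B -> b)
  Step 15: b b b b b b b B  =>  b b b b b b b b   (applied B -> b)
Final yield: b b b b b b b b
Total rewrite steps: 15

15


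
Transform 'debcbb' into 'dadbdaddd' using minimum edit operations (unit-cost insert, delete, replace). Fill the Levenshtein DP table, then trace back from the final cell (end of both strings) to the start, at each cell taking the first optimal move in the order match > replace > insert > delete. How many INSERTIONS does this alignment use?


Edit distance = 7. Backtracking from cell (6, 9) with preference match > replace > insert > delete,
then listing the resulting alignment 'debcbb' -> 'dadbdaddd' left to right:
  Step 1: keep 'd'
  Step 2: insert 'a' [insertion #1]
  Step 3: replace e->d
  Step 4: keep 'b'
  Step 5: insert 'd' [insertion #2]
  Step 6: insert 'a' [insertion #3]
  Step 7: replace c->d
  Step 8: replace b->d
  Step 9: replace b->d
Total insertions: 3

3


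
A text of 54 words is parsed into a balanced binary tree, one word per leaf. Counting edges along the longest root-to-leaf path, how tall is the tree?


In a balanced binary tree with n leaves the deepest leaf is ceil(log2(n)) edges below the root.
log2(54) = 5.7549
ceil(5.7549) = 6
height (edges) = 6

6


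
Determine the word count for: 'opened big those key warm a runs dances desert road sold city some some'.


Counting words by splitting on spaces:
  Word 1: 'opened'
  Word 2: 'big'
  Word 3: 'those'
  Word 4: 'key'
  Word 5: 'warm'
  Word 6: 'a'
  Word 7: 'runs'
  Word 8: 'dances'
  Word 9: 'desert'
  Word 10: 'road'
  Word 11: 'sold'
  Word 12: 'city'
  Word 13: 'some'
  Word 14: 'some'
Total words: 14

14


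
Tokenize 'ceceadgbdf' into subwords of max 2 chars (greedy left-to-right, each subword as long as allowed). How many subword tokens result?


'ceceadgbdf' has 10 characters.
Chunking with max size 2:
  Chunk 1: 'ce' (positions 0-1)
  Chunk 2: 'ce' (positions 2-3)
  Chunk 3: 'ad' (positions 4-5)
  Chunk 4: 'gb' (positions 6-7)
  Chunk 5: 'df' (positions 8-9)
Total chunks: ceil(10 / 2) = 5

5


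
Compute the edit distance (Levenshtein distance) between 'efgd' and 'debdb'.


Building DP table for s1='efgd' (len 4) and s2='debdb' (len 5):
       d  e  b  d  b
    0  1  2  3  4  5
  e 1  1  1  2  3  4
  f 2  2  2  2  3  4
  g 3  3  3  3  3  4
  d 4  3  4  4  3  4
Edit distance = dp[4][5] = 4

4


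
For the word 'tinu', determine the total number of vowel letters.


Scanning each character of 'tinu':
  Position 1: 't' -> consonant (running count: 0)
  Position 2: 'i' -> vowel (running count: 1)
  Position 3: 'n' -> consonant (running count: 1)
  Position 4: 'u' -> vowel (running count: 2)
Total vowels: 2

2


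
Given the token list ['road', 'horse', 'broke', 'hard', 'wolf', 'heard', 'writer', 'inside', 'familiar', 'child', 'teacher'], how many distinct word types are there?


Listing all tokens and tracking unique types:
  Token 1: 'road' -> NEW (unique so far: 1)
  Token 2: 'horse' -> NEW (unique so far: 2)
  Token 3: 'broke' -> NEW (unique so far: 3)
  Token 4: 'hard' -> NEW (unique so far: 4)
  Token 5: 'wolf' -> NEW (unique so far: 5)
  Token 6: 'heard' -> NEW (unique so far: 6)
  Token 7: 'writer' -> NEW (unique so far: 7)
  Token 8: 'inside' -> NEW (unique so far: 8)
  Token 9: 'familiar' -> NEW (unique so far: 9)
  Token 10: 'child' -> NEW (unique so far: 10)
  Token 11: 'teacher' -> NEW (unique so far: 11)
Unique types: ('broke', 'child', 'familiar', 'hard', 'heard', 'horse', 'inside', 'road', 'teacher', 'wolf', 'writer')
Vocabulary size: 11

11


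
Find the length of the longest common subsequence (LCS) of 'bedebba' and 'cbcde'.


DP table for LCS of 'bedebba' and 'cbcde':
       c  b  c  d  e
    0  0  0  0  0  0
  b 0  0  1  1  1  1
  e 0  0  1  1  1  2
  d 0  0  1  1  2  2
  e 0  0  1  1  2  3
  b 0  0  1  1  2  3
  b 0  0  1  1  2  3
  a 0  0  1  1  2  3
LCS: 'bde'
LCS length = 3

3
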